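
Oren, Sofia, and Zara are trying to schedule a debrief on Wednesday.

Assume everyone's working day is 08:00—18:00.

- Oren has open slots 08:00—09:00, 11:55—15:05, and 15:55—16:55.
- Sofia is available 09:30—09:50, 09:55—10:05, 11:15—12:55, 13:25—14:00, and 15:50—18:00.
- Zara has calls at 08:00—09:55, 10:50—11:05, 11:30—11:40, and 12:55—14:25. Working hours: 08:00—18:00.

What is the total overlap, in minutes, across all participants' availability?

120 minutes

Zara free within 08:00–18:00: 09:55–10:50, 11:05–11:30, 11:40–12:55, 14:25–18:00.
Oren ∩ Sofia: 11:55–12:55, 13:25–14:00, 15:55–16:55.
Oren ∩ Sofia ∩ Zara: 11:55–12:55, 15:55–16:55.
Total common minutes: 60 + 60 = 120.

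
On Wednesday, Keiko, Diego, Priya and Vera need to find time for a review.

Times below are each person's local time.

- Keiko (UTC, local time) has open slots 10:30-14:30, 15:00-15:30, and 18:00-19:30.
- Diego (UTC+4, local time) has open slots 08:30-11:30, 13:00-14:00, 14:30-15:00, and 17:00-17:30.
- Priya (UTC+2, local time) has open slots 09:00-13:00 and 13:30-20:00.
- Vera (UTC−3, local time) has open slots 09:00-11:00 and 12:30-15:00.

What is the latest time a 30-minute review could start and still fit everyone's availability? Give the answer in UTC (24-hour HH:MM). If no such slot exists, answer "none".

Keiko → UTC: 10:30–14:30, 15:00–15:30, 18:00–19:30.
Diego → UTC: 04:30–07:30, 09:00–10:00, 10:30–11:00, 13:00–13:30.
Priya → UTC: 07:00–11:00, 11:30–18:00.
Vera → UTC: 12:00–14:00, 15:30–18:00.
Keiko ∩ Diego: 10:30–11:00, 13:00–13:30.
Keiko ∩ Diego ∩ Priya: 10:30–11:00, 13:00–13:30.
Keiko ∩ Diego ∩ Priya ∩ Vera: 13:00–13:30.
Windows ≥ 30 min: 13:00–13:30.
Latest start in the last window 13:00–13:30 is 13:30 − 30 min = 13:00.

13:00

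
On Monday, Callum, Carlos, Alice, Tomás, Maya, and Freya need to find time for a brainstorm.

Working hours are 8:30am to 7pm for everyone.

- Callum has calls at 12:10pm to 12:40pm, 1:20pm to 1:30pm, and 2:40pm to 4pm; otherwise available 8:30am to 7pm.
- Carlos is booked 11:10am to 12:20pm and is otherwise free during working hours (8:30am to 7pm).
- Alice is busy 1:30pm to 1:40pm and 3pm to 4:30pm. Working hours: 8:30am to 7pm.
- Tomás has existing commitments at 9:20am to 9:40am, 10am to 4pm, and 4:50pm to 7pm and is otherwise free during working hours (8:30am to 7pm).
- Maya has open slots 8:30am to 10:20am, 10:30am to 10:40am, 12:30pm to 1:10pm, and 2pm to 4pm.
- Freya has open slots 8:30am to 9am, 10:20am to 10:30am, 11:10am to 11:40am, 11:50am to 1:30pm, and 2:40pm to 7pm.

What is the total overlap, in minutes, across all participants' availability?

Callum free within 08:30–19:00: 08:30–12:10, 12:40–13:20, 13:30–14:40, 16:00–19:00.
Carlos free within 08:30–19:00: 08:30–11:10, 12:20–19:00.
Alice free within 08:30–19:00: 08:30–13:30, 13:40–15:00, 16:30–19:00.
Tomás free within 08:30–19:00: 08:30–09:20, 09:40–10:00, 16:00–16:50.
Callum ∩ Carlos: 08:30–11:10, 12:40–13:20, 13:30–14:40, 16:00–19:00.
Callum ∩ Carlos ∩ Alice: 08:30–11:10, 12:40–13:20, 13:40–14:40, 16:30–19:00.
Callum ∩ Carlos ∩ Alice ∩ Tomás: 08:30–09:20, 09:40–10:00, 16:30–16:50.
Callum ∩ Carlos ∩ Alice ∩ Tomás ∩ Maya: 08:30–09:20, 09:40–10:00.
Callum ∩ Carlos ∩ Alice ∩ Tomás ∩ Maya ∩ Freya: 08:30–09:00.
Total common minutes: 30.

30 minutes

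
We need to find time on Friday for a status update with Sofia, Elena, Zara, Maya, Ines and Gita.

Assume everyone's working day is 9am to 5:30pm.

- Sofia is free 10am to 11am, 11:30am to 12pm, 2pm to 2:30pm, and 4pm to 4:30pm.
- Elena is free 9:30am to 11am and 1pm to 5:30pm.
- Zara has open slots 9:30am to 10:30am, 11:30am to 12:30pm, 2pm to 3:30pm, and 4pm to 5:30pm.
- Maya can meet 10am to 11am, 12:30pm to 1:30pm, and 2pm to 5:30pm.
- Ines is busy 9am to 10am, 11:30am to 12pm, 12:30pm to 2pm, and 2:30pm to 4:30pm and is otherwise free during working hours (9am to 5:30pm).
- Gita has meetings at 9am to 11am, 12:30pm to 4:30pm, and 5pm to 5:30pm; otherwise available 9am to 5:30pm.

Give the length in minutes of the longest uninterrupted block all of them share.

Ines free within 09:00–17:30: 10:00–11:30, 12:00–12:30, 14:00–14:30, 16:30–17:30.
Gita free within 09:00–17:30: 11:00–12:30, 16:30–17:00.
Sofia ∩ Elena: 10:00–11:00, 14:00–14:30, 16:00–16:30.
Sofia ∩ Elena ∩ Zara: 10:00–10:30, 14:00–14:30, 16:00–16:30.
Sofia ∩ Elena ∩ Zara ∩ Maya: 10:00–10:30, 14:00–14:30, 16:00–16:30.
Sofia ∩ Elena ∩ Zara ∩ Maya ∩ Ines: 10:00–10:30, 14:00–14:30.
Sofia ∩ Elena ∩ Zara ∩ Maya ∩ Ines ∩ Gita: (none).
No common window.

0 minutes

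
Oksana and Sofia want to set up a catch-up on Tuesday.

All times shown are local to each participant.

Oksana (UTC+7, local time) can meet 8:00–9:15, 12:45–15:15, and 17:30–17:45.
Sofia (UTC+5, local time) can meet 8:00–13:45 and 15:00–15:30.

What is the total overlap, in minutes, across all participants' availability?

150 minutes

Oksana → UTC: 01:00–02:15, 05:45–08:15, 10:30–10:45.
Sofia → UTC: 03:00–08:45, 10:00–10:30.
Oksana ∩ Sofia: 05:45–08:15.
Total common minutes: 150.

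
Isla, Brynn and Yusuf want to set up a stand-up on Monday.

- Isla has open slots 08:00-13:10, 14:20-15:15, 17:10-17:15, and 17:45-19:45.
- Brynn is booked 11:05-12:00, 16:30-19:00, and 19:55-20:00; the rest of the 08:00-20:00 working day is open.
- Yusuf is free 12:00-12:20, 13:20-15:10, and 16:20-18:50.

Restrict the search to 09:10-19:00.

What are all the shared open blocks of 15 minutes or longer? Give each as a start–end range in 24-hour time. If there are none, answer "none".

12:00–12:20, 14:20–15:10

Brynn free within 08:00–20:00: 08:00–11:05, 12:00–16:30, 19:00–19:55.
Isla ∩ Brynn: 08:00–11:05, 12:00–13:10, 14:20–15:15, 19:00–19:45.
Isla ∩ Brynn ∩ Yusuf: 12:00–12:20, 14:20–15:10.
Restricted to 09:10–19:00: 12:00–12:20, 14:20–15:10.
Windows ≥ 15 min: 12:00–12:20, 14:20–15:10.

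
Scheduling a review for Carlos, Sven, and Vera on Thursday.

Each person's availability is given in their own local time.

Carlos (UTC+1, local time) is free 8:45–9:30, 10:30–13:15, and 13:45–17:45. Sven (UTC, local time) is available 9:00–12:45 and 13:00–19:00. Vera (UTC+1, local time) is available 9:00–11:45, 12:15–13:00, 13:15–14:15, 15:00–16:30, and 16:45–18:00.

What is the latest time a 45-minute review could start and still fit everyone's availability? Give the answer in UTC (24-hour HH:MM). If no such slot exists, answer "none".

Carlos → UTC: 07:45–08:30, 09:30–12:15, 12:45–16:45.
Sven → UTC: 09:00–12:45, 13:00–19:00.
Vera → UTC: 08:00–10:45, 11:15–12:00, 12:15–13:15, 14:00–15:30, 15:45–17:00.
Carlos ∩ Sven: 09:30–12:15, 13:00–16:45.
Carlos ∩ Sven ∩ Vera: 09:30–10:45, 11:15–12:00, 13:00–13:15, 14:00–15:30, 15:45–16:45.
Windows ≥ 45 min: 09:30–10:45, 11:15–12:00, 14:00–15:30, 15:45–16:45.
Latest start in the last window 15:45–16:45 is 16:45 − 45 min = 16:00.

16:00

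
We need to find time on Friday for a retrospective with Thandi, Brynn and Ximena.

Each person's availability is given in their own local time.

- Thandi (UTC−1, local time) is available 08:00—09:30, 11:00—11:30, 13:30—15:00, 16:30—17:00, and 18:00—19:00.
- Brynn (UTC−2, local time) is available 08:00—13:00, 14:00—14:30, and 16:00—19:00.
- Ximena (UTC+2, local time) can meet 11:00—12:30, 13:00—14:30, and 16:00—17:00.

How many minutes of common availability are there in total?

Thandi → UTC: 09:00–10:30, 12:00–12:30, 14:30–16:00, 17:30–18:00, 19:00–20:00.
Brynn → UTC: 10:00–15:00, 16:00–16:30, 18:00–21:00.
Ximena → UTC: 09:00–10:30, 11:00–12:30, 14:00–15:00.
Thandi ∩ Brynn: 10:00–10:30, 12:00–12:30, 14:30–15:00, 19:00–20:00.
Thandi ∩ Brynn ∩ Ximena: 10:00–10:30, 12:00–12:30, 14:30–15:00.
Total common minutes: 30 + 30 + 30 = 90.

90 minutes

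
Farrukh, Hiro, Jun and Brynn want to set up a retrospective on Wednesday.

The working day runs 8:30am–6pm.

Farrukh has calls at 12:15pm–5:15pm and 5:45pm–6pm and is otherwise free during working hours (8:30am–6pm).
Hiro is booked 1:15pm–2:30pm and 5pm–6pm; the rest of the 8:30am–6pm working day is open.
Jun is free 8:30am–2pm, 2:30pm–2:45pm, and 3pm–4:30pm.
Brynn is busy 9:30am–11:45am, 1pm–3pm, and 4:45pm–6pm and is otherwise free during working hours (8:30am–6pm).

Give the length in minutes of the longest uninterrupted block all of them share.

Farrukh free within 08:30–18:00: 08:30–12:15, 17:15–17:45.
Hiro free within 08:30–18:00: 08:30–13:15, 14:30–17:00.
Brynn free within 08:30–18:00: 08:30–09:30, 11:45–13:00, 15:00–16:45.
Farrukh ∩ Hiro: 08:30–12:15.
Farrukh ∩ Hiro ∩ Jun: 08:30–12:15.
Farrukh ∩ Hiro ∩ Jun ∩ Brynn: 08:30–09:30, 11:45–12:15.
Common window lengths: 60, 30 min; longest is 60.

60 minutes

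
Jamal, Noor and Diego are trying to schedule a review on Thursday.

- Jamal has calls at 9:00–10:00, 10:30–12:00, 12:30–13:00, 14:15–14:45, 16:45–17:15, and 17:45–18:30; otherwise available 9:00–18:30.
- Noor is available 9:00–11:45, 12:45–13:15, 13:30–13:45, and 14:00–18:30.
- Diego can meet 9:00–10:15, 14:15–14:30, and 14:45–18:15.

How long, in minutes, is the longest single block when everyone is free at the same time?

120 minutes

Jamal free within 09:00–18:30: 10:00–10:30, 12:00–12:30, 13:00–14:15, 14:45–16:45, 17:15–17:45.
Jamal ∩ Noor: 10:00–10:30, 13:00–13:15, 13:30–13:45, 14:00–14:15, 14:45–16:45, 17:15–17:45.
Jamal ∩ Noor ∩ Diego: 10:00–10:15, 14:45–16:45, 17:15–17:45.
Common window lengths: 15, 120, 30 min; longest is 120.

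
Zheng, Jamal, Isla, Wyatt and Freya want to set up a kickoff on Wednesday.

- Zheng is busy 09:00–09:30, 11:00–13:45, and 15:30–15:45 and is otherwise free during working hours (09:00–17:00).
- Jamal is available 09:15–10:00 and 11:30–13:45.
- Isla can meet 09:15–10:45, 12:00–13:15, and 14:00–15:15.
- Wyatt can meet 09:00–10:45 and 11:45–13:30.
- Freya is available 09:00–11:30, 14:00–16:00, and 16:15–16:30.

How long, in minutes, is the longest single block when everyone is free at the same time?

Zheng free within 09:00–17:00: 09:30–11:00, 13:45–15:30, 15:45–17:00.
Zheng ∩ Jamal: 09:30–10:00.
Zheng ∩ Jamal ∩ Isla: 09:30–10:00.
Zheng ∩ Jamal ∩ Isla ∩ Wyatt: 09:30–10:00.
Zheng ∩ Jamal ∩ Isla ∩ Wyatt ∩ Freya: 09:30–10:00.
Single common window of 30 minutes.

30 minutes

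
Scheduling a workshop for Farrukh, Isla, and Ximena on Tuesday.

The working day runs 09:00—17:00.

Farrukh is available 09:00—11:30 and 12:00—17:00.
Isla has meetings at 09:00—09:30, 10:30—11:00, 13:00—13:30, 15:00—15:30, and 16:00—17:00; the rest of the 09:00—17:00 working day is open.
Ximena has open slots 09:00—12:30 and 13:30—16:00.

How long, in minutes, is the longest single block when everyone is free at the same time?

90 minutes

Isla free within 09:00–17:00: 09:30–10:30, 11:00–13:00, 13:30–15:00, 15:30–16:00.
Farrukh ∩ Isla: 09:30–10:30, 11:00–11:30, 12:00–13:00, 13:30–15:00, 15:30–16:00.
Farrukh ∩ Isla ∩ Ximena: 09:30–10:30, 11:00–11:30, 12:00–12:30, 13:30–15:00, 15:30–16:00.
Common window lengths: 60, 30, 30, 90, 30 min; longest is 90.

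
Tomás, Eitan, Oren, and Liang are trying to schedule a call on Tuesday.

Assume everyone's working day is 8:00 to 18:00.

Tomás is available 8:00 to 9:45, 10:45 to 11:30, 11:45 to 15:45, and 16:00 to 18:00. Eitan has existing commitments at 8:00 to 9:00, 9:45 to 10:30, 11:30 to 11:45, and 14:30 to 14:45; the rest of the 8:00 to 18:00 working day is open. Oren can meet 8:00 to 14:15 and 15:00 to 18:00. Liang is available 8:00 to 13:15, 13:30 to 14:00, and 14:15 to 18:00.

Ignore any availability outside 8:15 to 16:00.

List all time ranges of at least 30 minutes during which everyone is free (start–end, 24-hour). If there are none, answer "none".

09:00–09:45, 10:45–11:30, 11:45–13:15, 13:30–14:00, 15:00–15:45

Eitan free within 08:00–18:00: 09:00–09:45, 10:30–11:30, 11:45–14:30, 14:45–18:00.
Tomás ∩ Eitan: 09:00–09:45, 10:45–11:30, 11:45–14:30, 14:45–15:45, 16:00–18:00.
Tomás ∩ Eitan ∩ Oren: 09:00–09:45, 10:45–11:30, 11:45–14:15, 15:00–15:45, 16:00–18:00.
Tomás ∩ Eitan ∩ Oren ∩ Liang: 09:00–09:45, 10:45–11:30, 11:45–13:15, 13:30–14:00, 15:00–15:45, 16:00–18:00.
Restricted to 08:15–16:00: 09:00–09:45, 10:45–11:30, 11:45–13:15, 13:30–14:00, 15:00–15:45.
Windows ≥ 30 min: 09:00–09:45, 10:45–11:30, 11:45–13:15, 13:30–14:00, 15:00–15:45.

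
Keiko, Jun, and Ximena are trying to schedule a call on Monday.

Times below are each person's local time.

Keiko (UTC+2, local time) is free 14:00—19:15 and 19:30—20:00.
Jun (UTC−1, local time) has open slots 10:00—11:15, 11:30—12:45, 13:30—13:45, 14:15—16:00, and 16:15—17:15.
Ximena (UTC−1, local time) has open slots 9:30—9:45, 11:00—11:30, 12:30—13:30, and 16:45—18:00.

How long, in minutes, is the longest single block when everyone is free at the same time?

Keiko → UTC: 12:00–17:15, 17:30–18:00.
Jun → UTC: 11:00–12:15, 12:30–13:45, 14:30–14:45, 15:15–17:00, 17:15–18:15.
Ximena → UTC: 10:30–10:45, 12:00–12:30, 13:30–14:30, 17:45–19:00.
Keiko ∩ Jun: 12:00–12:15, 12:30–13:45, 14:30–14:45, 15:15–17:00, 17:30–18:00.
Keiko ∩ Jun ∩ Ximena: 12:00–12:15, 13:30–13:45, 17:45–18:00.
Common window lengths: 15, 15, 15 min; longest is 15.

15 minutes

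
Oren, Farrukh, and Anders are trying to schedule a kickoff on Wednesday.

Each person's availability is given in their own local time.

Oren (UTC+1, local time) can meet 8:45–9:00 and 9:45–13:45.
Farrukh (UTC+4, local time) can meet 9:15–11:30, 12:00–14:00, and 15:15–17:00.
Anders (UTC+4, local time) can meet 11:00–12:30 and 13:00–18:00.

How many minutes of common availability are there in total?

150 minutes

Oren → UTC: 07:45–08:00, 08:45–12:45.
Farrukh → UTC: 05:15–07:30, 08:00–10:00, 11:15–13:00.
Anders → UTC: 07:00–08:30, 09:00–14:00.
Oren ∩ Farrukh: 08:45–10:00, 11:15–12:45.
Oren ∩ Farrukh ∩ Anders: 09:00–10:00, 11:15–12:45.
Total common minutes: 60 + 90 = 150.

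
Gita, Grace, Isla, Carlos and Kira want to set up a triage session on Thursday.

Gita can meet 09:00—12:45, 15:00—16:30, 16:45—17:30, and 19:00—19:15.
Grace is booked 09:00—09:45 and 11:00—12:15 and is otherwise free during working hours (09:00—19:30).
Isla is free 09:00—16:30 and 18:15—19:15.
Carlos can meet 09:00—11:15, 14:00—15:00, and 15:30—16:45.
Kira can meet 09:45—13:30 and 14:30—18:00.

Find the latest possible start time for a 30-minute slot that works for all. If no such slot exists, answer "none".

Grace free within 09:00–19:30: 09:45–11:00, 12:15–19:30.
Gita ∩ Grace: 09:45–11:00, 12:15–12:45, 15:00–16:30, 16:45–17:30, 19:00–19:15.
Gita ∩ Grace ∩ Isla: 09:45–11:00, 12:15–12:45, 15:00–16:30, 19:00–19:15.
Gita ∩ Grace ∩ Isla ∩ Carlos: 09:45–11:00, 15:30–16:30.
Gita ∩ Grace ∩ Isla ∩ Carlos ∩ Kira: 09:45–11:00, 15:30–16:30.
Windows ≥ 30 min: 09:45–11:00, 15:30–16:30.
Latest start in the last window 15:30–16:30 is 16:30 − 30 min = 16:00.

16:00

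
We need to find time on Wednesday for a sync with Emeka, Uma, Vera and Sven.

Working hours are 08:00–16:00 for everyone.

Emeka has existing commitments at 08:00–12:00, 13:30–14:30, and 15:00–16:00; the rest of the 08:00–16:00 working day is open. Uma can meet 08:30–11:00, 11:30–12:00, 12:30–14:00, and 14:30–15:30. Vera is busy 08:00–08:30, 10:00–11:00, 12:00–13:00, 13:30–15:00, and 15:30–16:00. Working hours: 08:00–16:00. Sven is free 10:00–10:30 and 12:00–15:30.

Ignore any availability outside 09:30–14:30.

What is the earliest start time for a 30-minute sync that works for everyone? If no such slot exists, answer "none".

Emeka free within 08:00–16:00: 12:00–13:30, 14:30–15:00.
Vera free within 08:00–16:00: 08:30–10:00, 11:00–12:00, 13:00–13:30, 15:00–15:30.
Emeka ∩ Uma: 12:30–13:30, 14:30–15:00.
Emeka ∩ Uma ∩ Vera: 13:00–13:30.
Emeka ∩ Uma ∩ Vera ∩ Sven: 13:00–13:30.
Restricted to 09:30–14:30: 13:00–13:30.
Windows ≥ 30 min: 13:00–13:30.
Earliest such window starts at 13:00.

13:00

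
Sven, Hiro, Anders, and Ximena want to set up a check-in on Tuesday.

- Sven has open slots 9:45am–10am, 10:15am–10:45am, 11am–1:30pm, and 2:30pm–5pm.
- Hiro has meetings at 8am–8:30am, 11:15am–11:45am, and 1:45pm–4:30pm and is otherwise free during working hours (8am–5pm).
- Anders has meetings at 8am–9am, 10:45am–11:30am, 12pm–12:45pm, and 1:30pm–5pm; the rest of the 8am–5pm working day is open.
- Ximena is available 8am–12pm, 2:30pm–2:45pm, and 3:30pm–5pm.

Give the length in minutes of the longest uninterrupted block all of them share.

Hiro free within 08:00–17:00: 08:30–11:15, 11:45–13:45, 16:30–17:00.
Anders free within 08:00–17:00: 09:00–10:45, 11:30–12:00, 12:45–13:30.
Sven ∩ Hiro: 09:45–10:00, 10:15–10:45, 11:00–11:15, 11:45–13:30, 16:30–17:00.
Sven ∩ Hiro ∩ Anders: 09:45–10:00, 10:15–10:45, 11:45–12:00, 12:45–13:30.
Sven ∩ Hiro ∩ Anders ∩ Ximena: 09:45–10:00, 10:15–10:45, 11:45–12:00.
Common window lengths: 15, 30, 15 min; longest is 30.

30 minutes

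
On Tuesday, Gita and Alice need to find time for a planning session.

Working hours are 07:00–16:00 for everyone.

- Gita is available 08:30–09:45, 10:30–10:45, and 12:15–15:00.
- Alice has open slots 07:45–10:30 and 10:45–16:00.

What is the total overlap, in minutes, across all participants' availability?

240 minutes

Gita ∩ Alice: 08:30–09:45, 12:15–15:00.
Total common minutes: 75 + 165 = 240.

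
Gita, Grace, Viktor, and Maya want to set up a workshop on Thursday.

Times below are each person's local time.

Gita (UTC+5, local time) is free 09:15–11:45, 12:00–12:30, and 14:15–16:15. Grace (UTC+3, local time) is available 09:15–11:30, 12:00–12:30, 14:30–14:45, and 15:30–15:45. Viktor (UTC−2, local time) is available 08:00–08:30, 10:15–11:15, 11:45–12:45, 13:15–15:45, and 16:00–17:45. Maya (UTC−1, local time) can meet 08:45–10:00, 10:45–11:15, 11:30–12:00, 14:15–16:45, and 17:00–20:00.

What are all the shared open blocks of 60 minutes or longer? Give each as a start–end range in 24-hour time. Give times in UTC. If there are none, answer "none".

Gita → UTC: 04:15–06:45, 07:00–07:30, 09:15–11:15.
Grace → UTC: 06:15–08:30, 09:00–09:30, 11:30–11:45, 12:30–12:45.
Viktor → UTC: 10:00–10:30, 12:15–13:15, 13:45–14:45, 15:15–17:45, 18:00–19:45.
Maya → UTC: 09:45–11:00, 11:45–12:15, 12:30–13:00, 15:15–17:45, 18:00–21:00.
Gita ∩ Grace: 06:15–06:45, 07:00–07:30, 09:15–09:30.
Gita ∩ Grace ∩ Viktor: (none).
Gita ∩ Grace ∩ Viktor ∩ Maya: (none).
Windows ≥ 60 min: (none).

none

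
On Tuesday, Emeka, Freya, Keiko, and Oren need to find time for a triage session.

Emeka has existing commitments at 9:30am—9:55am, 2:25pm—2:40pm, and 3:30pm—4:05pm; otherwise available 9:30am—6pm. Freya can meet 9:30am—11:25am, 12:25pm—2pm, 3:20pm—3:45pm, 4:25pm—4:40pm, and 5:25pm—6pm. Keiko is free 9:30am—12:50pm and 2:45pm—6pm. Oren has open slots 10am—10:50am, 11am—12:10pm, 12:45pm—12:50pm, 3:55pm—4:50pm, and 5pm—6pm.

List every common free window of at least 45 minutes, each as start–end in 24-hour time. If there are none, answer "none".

10:00–10:50

Emeka free within 09:30–18:00: 09:55–14:25, 14:40–15:30, 16:05–18:00.
Emeka ∩ Freya: 09:55–11:25, 12:25–14:00, 15:20–15:30, 16:25–16:40, 17:25–18:00.
Emeka ∩ Freya ∩ Keiko: 09:55–11:25, 12:25–12:50, 15:20–15:30, 16:25–16:40, 17:25–18:00.
Emeka ∩ Freya ∩ Keiko ∩ Oren: 10:00–10:50, 11:00–11:25, 12:45–12:50, 16:25–16:40, 17:25–18:00.
Windows ≥ 45 min: 10:00–10:50.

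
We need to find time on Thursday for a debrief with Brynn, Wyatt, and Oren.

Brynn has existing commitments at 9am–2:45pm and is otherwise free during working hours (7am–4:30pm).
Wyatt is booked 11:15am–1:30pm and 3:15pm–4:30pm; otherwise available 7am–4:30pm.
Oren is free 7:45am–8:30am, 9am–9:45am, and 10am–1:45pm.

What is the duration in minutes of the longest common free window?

45 minutes

Brynn free within 07:00–16:30: 07:00–09:00, 14:45–16:30.
Wyatt free within 07:00–16:30: 07:00–11:15, 13:30–15:15.
Brynn ∩ Wyatt: 07:00–09:00, 14:45–15:15.
Brynn ∩ Wyatt ∩ Oren: 07:45–08:30.
Single common window of 45 minutes.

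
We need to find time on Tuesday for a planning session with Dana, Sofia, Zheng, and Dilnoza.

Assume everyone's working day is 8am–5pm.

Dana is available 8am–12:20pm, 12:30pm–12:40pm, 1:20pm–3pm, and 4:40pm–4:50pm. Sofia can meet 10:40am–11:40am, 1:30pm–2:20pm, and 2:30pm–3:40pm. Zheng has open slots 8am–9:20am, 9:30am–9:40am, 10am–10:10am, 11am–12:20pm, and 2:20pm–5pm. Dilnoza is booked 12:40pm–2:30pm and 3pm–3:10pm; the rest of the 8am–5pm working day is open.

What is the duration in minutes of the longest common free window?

40 minutes

Dilnoza free within 08:00–17:00: 08:00–12:40, 14:30–15:00, 15:10–17:00.
Dana ∩ Sofia: 10:40–11:40, 13:30–14:20, 14:30–15:00.
Dana ∩ Sofia ∩ Zheng: 11:00–11:40, 14:30–15:00.
Dana ∩ Sofia ∩ Zheng ∩ Dilnoza: 11:00–11:40, 14:30–15:00.
Common window lengths: 40, 30 min; longest is 40.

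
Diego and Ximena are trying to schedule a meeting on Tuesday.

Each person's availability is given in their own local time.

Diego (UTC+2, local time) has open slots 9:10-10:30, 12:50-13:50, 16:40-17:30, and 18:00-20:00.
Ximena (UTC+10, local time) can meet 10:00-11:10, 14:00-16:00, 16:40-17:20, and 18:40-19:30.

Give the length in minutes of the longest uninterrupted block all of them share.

Diego → UTC: 07:10–08:30, 10:50–11:50, 14:40–15:30, 16:00–18:00.
Ximena → UTC: 00:00–01:10, 04:00–06:00, 06:40–07:20, 08:40–09:30.
Diego ∩ Ximena: 07:10–07:20.
Single common window of 10 minutes.

10 minutes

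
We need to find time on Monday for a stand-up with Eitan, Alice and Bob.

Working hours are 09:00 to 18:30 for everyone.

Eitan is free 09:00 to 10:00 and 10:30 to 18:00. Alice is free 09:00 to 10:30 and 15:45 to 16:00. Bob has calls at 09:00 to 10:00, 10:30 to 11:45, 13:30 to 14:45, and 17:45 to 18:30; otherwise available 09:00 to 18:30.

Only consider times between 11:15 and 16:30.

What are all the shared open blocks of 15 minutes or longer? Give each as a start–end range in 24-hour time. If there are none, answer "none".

15:45–16:00

Bob free within 09:00–18:30: 10:00–10:30, 11:45–13:30, 14:45–17:45.
Eitan ∩ Alice: 09:00–10:00, 15:45–16:00.
Eitan ∩ Alice ∩ Bob: 15:45–16:00.
Restricted to 11:15–16:30: 15:45–16:00.
Windows ≥ 15 min: 15:45–16:00.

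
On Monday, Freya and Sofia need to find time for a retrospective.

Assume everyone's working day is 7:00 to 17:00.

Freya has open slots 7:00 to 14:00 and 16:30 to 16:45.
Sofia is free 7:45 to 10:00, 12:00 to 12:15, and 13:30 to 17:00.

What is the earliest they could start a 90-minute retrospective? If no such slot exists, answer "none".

07:45

Freya ∩ Sofia: 07:45–10:00, 12:00–12:15, 13:30–14:00, 16:30–16:45.
Windows ≥ 90 min: 07:45–10:00.
Earliest such window starts at 07:45.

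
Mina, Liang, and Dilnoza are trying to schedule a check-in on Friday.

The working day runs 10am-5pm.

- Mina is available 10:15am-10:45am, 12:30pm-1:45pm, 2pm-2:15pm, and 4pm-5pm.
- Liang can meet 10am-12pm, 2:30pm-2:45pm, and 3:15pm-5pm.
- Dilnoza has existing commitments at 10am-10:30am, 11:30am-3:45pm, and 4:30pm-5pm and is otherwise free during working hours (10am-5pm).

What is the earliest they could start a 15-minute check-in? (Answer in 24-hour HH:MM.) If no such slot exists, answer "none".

10:30

Dilnoza free within 10:00–17:00: 10:30–11:30, 15:45–16:30.
Mina ∩ Liang: 10:15–10:45, 16:00–17:00.
Mina ∩ Liang ∩ Dilnoza: 10:30–10:45, 16:00–16:30.
Windows ≥ 15 min: 10:30–10:45, 16:00–16:30.
Earliest such window starts at 10:30.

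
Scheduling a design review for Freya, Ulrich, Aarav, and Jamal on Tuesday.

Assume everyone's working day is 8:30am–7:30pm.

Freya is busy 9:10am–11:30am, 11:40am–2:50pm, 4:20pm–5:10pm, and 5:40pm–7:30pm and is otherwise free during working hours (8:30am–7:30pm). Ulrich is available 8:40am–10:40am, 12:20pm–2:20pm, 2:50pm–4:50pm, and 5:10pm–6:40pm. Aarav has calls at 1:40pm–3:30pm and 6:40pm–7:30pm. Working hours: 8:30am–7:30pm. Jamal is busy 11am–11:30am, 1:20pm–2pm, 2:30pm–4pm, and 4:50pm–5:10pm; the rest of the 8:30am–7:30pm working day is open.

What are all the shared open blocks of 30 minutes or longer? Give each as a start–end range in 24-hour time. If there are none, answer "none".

08:40–09:10, 17:10–17:40

Freya free within 08:30–19:30: 08:30–09:10, 11:30–11:40, 14:50–16:20, 17:10–17:40.
Aarav free within 08:30–19:30: 08:30–13:40, 15:30–18:40.
Jamal free within 08:30–19:30: 08:30–11:00, 11:30–13:20, 14:00–14:30, 16:00–16:50, 17:10–19:30.
Freya ∩ Ulrich: 08:40–09:10, 14:50–16:20, 17:10–17:40.
Freya ∩ Ulrich ∩ Aarav: 08:40–09:10, 15:30–16:20, 17:10–17:40.
Freya ∩ Ulrich ∩ Aarav ∩ Jamal: 08:40–09:10, 16:00–16:20, 17:10–17:40.
Windows ≥ 30 min: 08:40–09:10, 17:10–17:40.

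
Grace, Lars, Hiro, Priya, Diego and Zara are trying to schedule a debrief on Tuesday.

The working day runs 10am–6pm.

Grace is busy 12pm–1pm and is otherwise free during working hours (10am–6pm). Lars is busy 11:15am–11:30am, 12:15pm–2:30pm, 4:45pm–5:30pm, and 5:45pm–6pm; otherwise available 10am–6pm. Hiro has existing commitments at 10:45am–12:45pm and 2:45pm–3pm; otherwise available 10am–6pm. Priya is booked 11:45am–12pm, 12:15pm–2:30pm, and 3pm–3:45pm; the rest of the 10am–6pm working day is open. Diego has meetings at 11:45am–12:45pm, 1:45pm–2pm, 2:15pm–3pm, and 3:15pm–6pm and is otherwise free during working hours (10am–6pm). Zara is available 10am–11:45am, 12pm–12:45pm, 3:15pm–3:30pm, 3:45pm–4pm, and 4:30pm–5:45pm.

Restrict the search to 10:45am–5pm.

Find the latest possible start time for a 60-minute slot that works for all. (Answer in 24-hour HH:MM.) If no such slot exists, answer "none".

Grace free within 10:00–18:00: 10:00–12:00, 13:00–18:00.
Lars free within 10:00–18:00: 10:00–11:15, 11:30–12:15, 14:30–16:45, 17:30–17:45.
Hiro free within 10:00–18:00: 10:00–10:45, 12:45–14:45, 15:00–18:00.
Priya free within 10:00–18:00: 10:00–11:45, 12:00–12:15, 14:30–15:00, 15:45–18:00.
Diego free within 10:00–18:00: 10:00–11:45, 12:45–13:45, 14:00–14:15, 15:00–15:15.
Grace ∩ Lars: 10:00–11:15, 11:30–12:00, 14:30–16:45, 17:30–17:45.
Grace ∩ Lars ∩ Hiro: 10:00–10:45, 14:30–14:45, 15:00–16:45, 17:30–17:45.
Grace ∩ Lars ∩ Hiro ∩ Priya: 10:00–10:45, 14:30–14:45, 15:45–16:45, 17:30–17:45.
Grace ∩ Lars ∩ Hiro ∩ Priya ∩ Diego: 10:00–10:45.
Grace ∩ Lars ∩ Hiro ∩ Priya ∩ Diego ∩ Zara: 10:00–10:45.
Restricted to 10:45–17:00: (none).
Windows ≥ 60 min: (none).

none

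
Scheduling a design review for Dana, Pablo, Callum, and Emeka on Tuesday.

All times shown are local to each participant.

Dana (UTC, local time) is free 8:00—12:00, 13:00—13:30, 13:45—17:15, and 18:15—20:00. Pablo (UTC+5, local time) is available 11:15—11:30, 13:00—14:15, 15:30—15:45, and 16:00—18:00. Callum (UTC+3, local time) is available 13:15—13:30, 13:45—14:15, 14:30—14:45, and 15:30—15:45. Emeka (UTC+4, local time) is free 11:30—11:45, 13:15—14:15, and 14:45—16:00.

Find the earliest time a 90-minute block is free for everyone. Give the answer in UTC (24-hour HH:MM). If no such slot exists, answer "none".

none

Dana → UTC: 08:00–12:00, 13:00–13:30, 13:45–17:15, 18:15–20:00.
Pablo → UTC: 06:15–06:30, 08:00–09:15, 10:30–10:45, 11:00–13:00.
Callum → UTC: 10:15–10:30, 10:45–11:15, 11:30–11:45, 12:30–12:45.
Emeka → UTC: 07:30–07:45, 09:15–10:15, 10:45–12:00.
Dana ∩ Pablo: 08:00–09:15, 10:30–10:45, 11:00–12:00.
Dana ∩ Pablo ∩ Callum: 11:00–11:15, 11:30–11:45.
Dana ∩ Pablo ∩ Callum ∩ Emeka: 11:00–11:15, 11:30–11:45.
Windows ≥ 90 min: (none).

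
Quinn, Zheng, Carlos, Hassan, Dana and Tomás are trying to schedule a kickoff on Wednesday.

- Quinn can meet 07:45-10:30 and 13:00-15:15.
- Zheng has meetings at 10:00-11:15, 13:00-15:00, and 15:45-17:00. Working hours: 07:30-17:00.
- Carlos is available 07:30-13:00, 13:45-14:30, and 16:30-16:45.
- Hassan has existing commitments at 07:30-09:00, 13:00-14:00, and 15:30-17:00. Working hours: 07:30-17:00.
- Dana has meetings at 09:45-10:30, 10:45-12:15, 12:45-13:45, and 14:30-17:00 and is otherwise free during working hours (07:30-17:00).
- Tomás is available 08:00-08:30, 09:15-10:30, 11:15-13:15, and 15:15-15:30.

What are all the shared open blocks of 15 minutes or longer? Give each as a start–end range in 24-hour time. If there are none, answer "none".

Zheng free within 07:30–17:00: 07:30–10:00, 11:15–13:00, 15:00–15:45.
Hassan free within 07:30–17:00: 09:00–13:00, 14:00–15:30.
Dana free within 07:30–17:00: 07:30–09:45, 10:30–10:45, 12:15–12:45, 13:45–14:30.
Quinn ∩ Zheng: 07:45–10:00, 15:00–15:15.
Quinn ∩ Zheng ∩ Carlos: 07:45–10:00.
Quinn ∩ Zheng ∩ Carlos ∩ Hassan: 09:00–10:00.
Quinn ∩ Zheng ∩ Carlos ∩ Hassan ∩ Dana: 09:00–09:45.
Quinn ∩ Zheng ∩ Carlos ∩ Hassan ∩ Dana ∩ Tomás: 09:15–09:45.
Windows ≥ 15 min: 09:15–09:45.

09:15–09:45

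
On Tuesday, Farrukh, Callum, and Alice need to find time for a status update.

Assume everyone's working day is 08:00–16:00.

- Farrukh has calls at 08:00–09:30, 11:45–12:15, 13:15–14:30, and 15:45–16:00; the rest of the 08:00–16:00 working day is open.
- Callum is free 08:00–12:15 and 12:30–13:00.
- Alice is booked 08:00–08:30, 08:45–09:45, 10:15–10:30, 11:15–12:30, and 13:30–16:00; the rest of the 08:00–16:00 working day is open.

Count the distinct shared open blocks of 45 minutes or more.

Farrukh free within 08:00–16:00: 09:30–11:45, 12:15–13:15, 14:30–15:45.
Alice free within 08:00–16:00: 08:30–08:45, 09:45–10:15, 10:30–11:15, 12:30–13:30.
Farrukh ∩ Callum: 09:30–11:45, 12:30–13:00.
Farrukh ∩ Callum ∩ Alice: 09:45–10:15, 10:30–11:15, 12:30–13:00.
Windows ≥ 45 min: 10:30–11:15.
That's 1 window.

1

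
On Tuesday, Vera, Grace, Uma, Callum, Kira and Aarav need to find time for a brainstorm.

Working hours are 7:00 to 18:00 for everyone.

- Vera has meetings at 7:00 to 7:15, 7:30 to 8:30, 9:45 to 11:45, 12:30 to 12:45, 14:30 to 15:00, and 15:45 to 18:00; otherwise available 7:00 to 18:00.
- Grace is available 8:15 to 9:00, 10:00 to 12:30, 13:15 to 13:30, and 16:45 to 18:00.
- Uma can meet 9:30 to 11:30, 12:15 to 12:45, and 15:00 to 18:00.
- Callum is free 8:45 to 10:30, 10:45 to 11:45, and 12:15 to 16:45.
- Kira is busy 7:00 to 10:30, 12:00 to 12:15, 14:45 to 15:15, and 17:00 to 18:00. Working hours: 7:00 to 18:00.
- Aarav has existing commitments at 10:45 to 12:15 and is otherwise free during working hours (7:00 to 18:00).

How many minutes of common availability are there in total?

15 minutes

Vera free within 07:00–18:00: 07:15–07:30, 08:30–09:45, 11:45–12:30, 12:45–14:30, 15:00–15:45.
Kira free within 07:00–18:00: 10:30–12:00, 12:15–14:45, 15:15–17:00.
Aarav free within 07:00–18:00: 07:00–10:45, 12:15–18:00.
Vera ∩ Grace: 08:30–09:00, 11:45–12:30, 13:15–13:30.
Vera ∩ Grace ∩ Uma: 12:15–12:30.
Vera ∩ Grace ∩ Uma ∩ Callum: 12:15–12:30.
Vera ∩ Grace ∩ Uma ∩ Callum ∩ Kira: 12:15–12:30.
Vera ∩ Grace ∩ Uma ∩ Callum ∩ Kira ∩ Aarav: 12:15–12:30.
Total common minutes: 15.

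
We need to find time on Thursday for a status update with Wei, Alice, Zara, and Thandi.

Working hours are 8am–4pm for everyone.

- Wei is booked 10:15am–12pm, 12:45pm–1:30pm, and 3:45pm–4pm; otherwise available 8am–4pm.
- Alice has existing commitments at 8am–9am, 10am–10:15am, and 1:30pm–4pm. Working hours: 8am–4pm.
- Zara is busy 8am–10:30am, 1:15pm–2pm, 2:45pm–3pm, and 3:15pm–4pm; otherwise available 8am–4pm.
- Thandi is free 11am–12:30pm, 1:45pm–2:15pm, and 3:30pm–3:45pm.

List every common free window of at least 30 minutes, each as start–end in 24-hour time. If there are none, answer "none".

Wei free within 08:00–16:00: 08:00–10:15, 12:00–12:45, 13:30–15:45.
Alice free within 08:00–16:00: 09:00–10:00, 10:15–13:30.
Zara free within 08:00–16:00: 10:30–13:15, 14:00–14:45, 15:00–15:15.
Wei ∩ Alice: 09:00–10:00, 12:00–12:45.
Wei ∩ Alice ∩ Zara: 12:00–12:45.
Wei ∩ Alice ∩ Zara ∩ Thandi: 12:00–12:30.
Windows ≥ 30 min: 12:00–12:30.

12:00–12:30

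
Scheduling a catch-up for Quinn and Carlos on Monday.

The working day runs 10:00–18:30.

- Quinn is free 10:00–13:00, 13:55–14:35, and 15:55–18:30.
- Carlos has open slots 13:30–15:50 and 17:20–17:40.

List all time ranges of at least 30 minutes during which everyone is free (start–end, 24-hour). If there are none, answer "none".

Quinn ∩ Carlos: 13:55–14:35, 17:20–17:40.
Windows ≥ 30 min: 13:55–14:35.

13:55–14:35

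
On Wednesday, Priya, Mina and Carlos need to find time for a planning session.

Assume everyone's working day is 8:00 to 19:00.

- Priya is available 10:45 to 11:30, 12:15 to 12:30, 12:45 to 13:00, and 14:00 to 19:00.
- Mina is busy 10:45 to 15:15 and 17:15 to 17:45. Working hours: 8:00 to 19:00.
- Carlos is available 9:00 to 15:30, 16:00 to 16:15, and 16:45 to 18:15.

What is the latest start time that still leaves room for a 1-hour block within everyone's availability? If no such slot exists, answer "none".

none

Mina free within 08:00–19:00: 08:00–10:45, 15:15–17:15, 17:45–19:00.
Priya ∩ Mina: 15:15–17:15, 17:45–19:00.
Priya ∩ Mina ∩ Carlos: 15:15–15:30, 16:00–16:15, 16:45–17:15, 17:45–18:15.
Windows ≥ 60 min: (none).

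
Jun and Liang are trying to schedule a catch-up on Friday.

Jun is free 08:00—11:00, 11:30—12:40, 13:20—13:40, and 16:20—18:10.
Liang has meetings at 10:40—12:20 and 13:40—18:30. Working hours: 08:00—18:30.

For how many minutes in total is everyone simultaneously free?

200 minutes

Liang free within 08:00–18:30: 08:00–10:40, 12:20–13:40.
Jun ∩ Liang: 08:00–10:40, 12:20–12:40, 13:20–13:40.
Total common minutes: 160 + 20 + 20 = 200.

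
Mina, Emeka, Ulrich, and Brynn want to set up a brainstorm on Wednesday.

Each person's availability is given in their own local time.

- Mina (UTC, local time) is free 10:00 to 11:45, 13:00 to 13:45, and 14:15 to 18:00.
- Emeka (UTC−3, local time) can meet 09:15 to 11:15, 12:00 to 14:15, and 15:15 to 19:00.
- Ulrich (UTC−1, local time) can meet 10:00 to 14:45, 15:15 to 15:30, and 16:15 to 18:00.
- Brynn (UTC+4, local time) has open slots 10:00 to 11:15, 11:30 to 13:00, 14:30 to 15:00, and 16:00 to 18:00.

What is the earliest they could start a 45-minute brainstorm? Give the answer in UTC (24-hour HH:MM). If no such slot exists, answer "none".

Mina → UTC: 10:00–11:45, 13:00–13:45, 14:15–18:00.
Emeka → UTC: 12:15–14:15, 15:00–17:15, 18:15–22:00.
Ulrich → UTC: 11:00–15:45, 16:15–16:30, 17:15–19:00.
Brynn → UTC: 06:00–07:15, 07:30–09:00, 10:30–11:00, 12:00–14:00.
Mina ∩ Emeka: 13:00–13:45, 15:00–17:15.
Mina ∩ Emeka ∩ Ulrich: 13:00–13:45, 15:00–15:45, 16:15–16:30.
Mina ∩ Emeka ∩ Ulrich ∩ Brynn: 13:00–13:45.
Windows ≥ 45 min: 13:00–13:45.
Earliest such window starts at 13:00.

13:00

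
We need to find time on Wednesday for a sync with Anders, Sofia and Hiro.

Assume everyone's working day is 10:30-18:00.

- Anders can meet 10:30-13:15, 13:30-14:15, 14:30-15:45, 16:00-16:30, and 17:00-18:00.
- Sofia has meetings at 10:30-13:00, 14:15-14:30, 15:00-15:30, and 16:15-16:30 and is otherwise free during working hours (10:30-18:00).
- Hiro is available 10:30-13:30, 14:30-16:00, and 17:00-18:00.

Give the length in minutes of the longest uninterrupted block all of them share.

Sofia free within 10:30–18:00: 13:00–14:15, 14:30–15:00, 15:30–16:15, 16:30–18:00.
Anders ∩ Sofia: 13:00–13:15, 13:30–14:15, 14:30–15:00, 15:30–15:45, 16:00–16:15, 17:00–18:00.
Anders ∩ Sofia ∩ Hiro: 13:00–13:15, 14:30–15:00, 15:30–15:45, 17:00–18:00.
Common window lengths: 15, 30, 15, 60 min; longest is 60.

60 minutes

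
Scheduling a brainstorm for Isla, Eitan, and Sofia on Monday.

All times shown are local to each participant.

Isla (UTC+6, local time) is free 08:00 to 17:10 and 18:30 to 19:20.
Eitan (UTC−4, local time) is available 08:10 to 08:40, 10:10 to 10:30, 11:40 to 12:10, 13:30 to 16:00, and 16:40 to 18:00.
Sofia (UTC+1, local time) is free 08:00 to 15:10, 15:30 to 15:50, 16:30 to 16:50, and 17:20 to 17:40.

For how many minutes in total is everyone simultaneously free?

Isla → UTC: 02:00–11:10, 12:30–13:20.
Eitan → UTC: 12:10–12:40, 14:10–14:30, 15:40–16:10, 17:30–20:00, 20:40–22:00.
Sofia → UTC: 07:00–14:10, 14:30–14:50, 15:30–15:50, 16:20–16:40.
Isla ∩ Eitan: 12:30–12:40.
Isla ∩ Eitan ∩ Sofia: 12:30–12:40.
Total common minutes: 10.

10 minutes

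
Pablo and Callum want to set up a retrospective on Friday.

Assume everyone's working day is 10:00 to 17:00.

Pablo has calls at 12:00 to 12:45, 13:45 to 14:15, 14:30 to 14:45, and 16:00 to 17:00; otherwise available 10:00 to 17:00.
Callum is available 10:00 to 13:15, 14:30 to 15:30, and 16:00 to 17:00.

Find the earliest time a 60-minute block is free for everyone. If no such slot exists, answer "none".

10:00

Pablo free within 10:00–17:00: 10:00–12:00, 12:45–13:45, 14:15–14:30, 14:45–16:00.
Pablo ∩ Callum: 10:00–12:00, 12:45–13:15, 14:45–15:30.
Windows ≥ 60 min: 10:00–12:00.
Earliest such window starts at 10:00.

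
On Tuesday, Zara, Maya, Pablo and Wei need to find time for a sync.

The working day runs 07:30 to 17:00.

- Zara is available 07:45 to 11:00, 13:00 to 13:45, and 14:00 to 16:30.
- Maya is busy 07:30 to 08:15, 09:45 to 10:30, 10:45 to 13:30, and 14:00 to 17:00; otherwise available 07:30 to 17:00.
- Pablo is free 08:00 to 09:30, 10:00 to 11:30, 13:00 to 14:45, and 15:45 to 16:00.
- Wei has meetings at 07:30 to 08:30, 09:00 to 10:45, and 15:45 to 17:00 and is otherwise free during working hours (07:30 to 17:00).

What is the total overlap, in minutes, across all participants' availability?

45 minutes

Maya free within 07:30–17:00: 08:15–09:45, 10:30–10:45, 13:30–14:00.
Wei free within 07:30–17:00: 08:30–09:00, 10:45–15:45.
Zara ∩ Maya: 08:15–09:45, 10:30–10:45, 13:30–13:45.
Zara ∩ Maya ∩ Pablo: 08:15–09:30, 10:30–10:45, 13:30–13:45.
Zara ∩ Maya ∩ Pablo ∩ Wei: 08:30–09:00, 13:30–13:45.
Total common minutes: 30 + 15 = 45.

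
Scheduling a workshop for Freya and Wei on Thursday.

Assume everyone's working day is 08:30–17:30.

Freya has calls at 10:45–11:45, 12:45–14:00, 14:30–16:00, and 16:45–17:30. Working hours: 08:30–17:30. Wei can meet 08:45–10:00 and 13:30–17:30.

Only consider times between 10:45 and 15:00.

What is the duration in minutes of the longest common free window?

Freya free within 08:30–17:30: 08:30–10:45, 11:45–12:45, 14:00–14:30, 16:00–16:45.
Freya ∩ Wei: 08:45–10:00, 14:00–14:30, 16:00–16:45.
Restricted to 10:45–15:00: 14:00–14:30.
Single common window of 30 minutes.

30 minutes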